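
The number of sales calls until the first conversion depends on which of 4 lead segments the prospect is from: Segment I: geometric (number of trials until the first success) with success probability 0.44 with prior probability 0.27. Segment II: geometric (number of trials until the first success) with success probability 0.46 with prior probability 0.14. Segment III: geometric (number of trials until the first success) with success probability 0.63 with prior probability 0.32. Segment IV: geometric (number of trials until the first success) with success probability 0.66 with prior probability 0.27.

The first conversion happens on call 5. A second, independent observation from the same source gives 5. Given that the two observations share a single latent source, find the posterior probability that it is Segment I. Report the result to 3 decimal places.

Apply Bayes' rule: the posterior for each component is proportional to its prior times its likelihood at x.
Since both observations come from the same component, the likelihood for component k is f_k(x₁)·f_k(x₂).
  f_I = [0.0432718] × [0.0432718] = 0.00187245
  f_II = [0.0391141] × [0.0391141] = 0.00152991
  f_III = [0.0118072] × [0.0118072] = 0.00013941
  f_IV = [0.00881982] × [0.00881982] = 7.77892e-05
Weight by the priors:
  P(Z=I)·f_I = 0.27 × 0.00187245 = 0.000505561
  P(Z=II)·f_II = 0.14 × 0.00152991 = 0.000214187
  P(Z=III)·f_III = 0.32 × 0.00013941 = 4.46113e-05
  P(Z=IV)·f_IV = 0.27 × 7.77892e-05 = 2.10031e-05
Marginal: 0.000505561 + 0.000214187 + 4.46113e-05 + 2.10031e-05 = 0.000785362
So the posterior for Segment I is 0.000505561 / 0.000785362 ≈ 0.644.

0.644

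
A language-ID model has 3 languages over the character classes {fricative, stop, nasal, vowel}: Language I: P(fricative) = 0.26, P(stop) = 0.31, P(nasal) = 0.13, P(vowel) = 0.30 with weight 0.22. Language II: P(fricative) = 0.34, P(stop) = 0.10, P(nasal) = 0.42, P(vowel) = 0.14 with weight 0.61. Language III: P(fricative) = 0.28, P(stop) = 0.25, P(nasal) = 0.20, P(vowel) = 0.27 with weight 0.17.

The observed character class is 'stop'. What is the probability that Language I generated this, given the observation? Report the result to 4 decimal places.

P(component k | x) = P(Z=k)·f_k(x) / marginal(x), where marginal(x) = Σ_j P(Z=j)·f_j(x).
Categorical probabilities:
  f_I = P(stop | comp) = 0.31
  f_II = P(stop | comp) = 0.10
  f_III = P(stop | comp) = 0.25
Unnormalised posteriors:
  P(Z=I)·f_I = 0.22 × 0.31 = 0.0682
  P(Z=II)·f_II = 0.61 × 0.1 = 0.061
  P(Z=III)·f_III = 0.17 × 0.25 = 0.0425
Evidence: 0.0682 + 0.061 + 0.0425 = 0.1717
P(Language I | the observation) = 0.0682 / 0.1717 ≈ 0.3972

0.3972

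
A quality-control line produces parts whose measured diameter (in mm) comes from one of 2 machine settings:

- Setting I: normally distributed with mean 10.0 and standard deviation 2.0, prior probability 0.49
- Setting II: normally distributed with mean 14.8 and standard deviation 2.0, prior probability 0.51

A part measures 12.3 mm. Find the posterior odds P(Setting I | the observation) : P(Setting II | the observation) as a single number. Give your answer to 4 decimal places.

1.0833

The posterior odds equal the prior odds times the likelihood ratio: (π_i/π_j)·(f_i(x)/f_j(x)).
Normal densities:
  L_I = 0.102968
  L_II = 0.0913245
Posterior odds = (π_I·L_I) / (π_II·L_II) = (0.49·0.102968) / (0.51·0.0913245) = 0.0504544 / 0.0465755 ≈ 1.0833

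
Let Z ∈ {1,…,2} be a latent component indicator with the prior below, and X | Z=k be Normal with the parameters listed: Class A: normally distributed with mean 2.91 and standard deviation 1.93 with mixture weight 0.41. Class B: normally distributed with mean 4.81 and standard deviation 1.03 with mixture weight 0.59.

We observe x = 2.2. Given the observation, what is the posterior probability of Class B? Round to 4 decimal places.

0.1042

P(component k | x) = P(Z=k)·f_k(x) / marginal(x), where marginal(x) = Σ_j P(Z=j)·f_j(x).
Evaluate each component's likelihood at the observed value:
  f_A = 0.193182
  f_B = 0.0156228
Multiply by the mixture weights:
  P(Z=A)·f_A = 0.41 × 0.193182 = 0.0792044
  P(Z=B)·f_B = 0.59 × 0.0156228 = 0.00921743
Marginal: 0.0792044 + 0.00921743 = 0.0884219
Responsibility of Class B: 0.00921743 / 0.0884219 ≈ 0.1042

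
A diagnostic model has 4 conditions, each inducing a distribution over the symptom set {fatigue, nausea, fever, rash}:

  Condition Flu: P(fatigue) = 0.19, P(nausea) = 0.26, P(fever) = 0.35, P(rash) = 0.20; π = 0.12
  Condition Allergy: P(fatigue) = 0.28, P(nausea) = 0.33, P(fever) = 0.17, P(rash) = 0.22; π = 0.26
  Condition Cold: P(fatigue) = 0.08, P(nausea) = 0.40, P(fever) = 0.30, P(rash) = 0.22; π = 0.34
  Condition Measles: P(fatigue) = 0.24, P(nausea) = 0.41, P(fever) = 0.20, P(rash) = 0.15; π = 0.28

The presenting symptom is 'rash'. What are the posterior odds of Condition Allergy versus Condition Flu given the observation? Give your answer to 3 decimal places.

Posterior odds = (π_i f_i(x)) / (π_j f_j(x)); the normalising sum cancels.
Component likelihoods at x = 'rash':
  p_Flu = 0.2
  p_Allergy = 0.22
  p_Cold = 0.22
  p_Measles = 0.15
Odds = (0.26/0.12) × (0.22/0.2) = 2.16667 × 1.1 ≈ 2.383

2.383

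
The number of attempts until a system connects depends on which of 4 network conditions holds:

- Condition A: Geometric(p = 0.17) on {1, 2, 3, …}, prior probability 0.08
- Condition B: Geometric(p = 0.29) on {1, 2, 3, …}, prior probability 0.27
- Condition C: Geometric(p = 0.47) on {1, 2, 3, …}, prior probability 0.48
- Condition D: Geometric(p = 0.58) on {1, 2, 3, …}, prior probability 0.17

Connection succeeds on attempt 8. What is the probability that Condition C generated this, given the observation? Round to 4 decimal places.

0.1936

Apply Bayes' rule: the posterior for each component is proportional to its prior times its likelihood at x.
Component likelihoods at x = 8:
  p_A = 0.17·(1−0.17)^7 = 0.17·0.271361 = 0.0461313
  p_B = 0.29·(1−0.29)^7 = 0.29·0.0909512 = 0.0263758
  p_C = 0.47·(1−0.47)^7 = 0.47·0.0117471 = 0.00552114
  p_D = 0.58·(1−0.58)^7 = 0.58·0.00230539 = 0.00133713
Unnormalised posteriors:
  π_A·p_A = 0.08 × 0.0461313 = 0.0036905
  π_B·p_B = 0.27 × 0.0263758 = 0.00712148
  π_C·p_C = 0.48 × 0.00552114 = 0.00265015
  π_D·p_D = 0.17 × 0.00133713 = 0.000227312
Marginal: 0.0036905 + 0.00712148 + 0.00265015 + 0.000227312 = 0.0136894
P(Condition C | 8) = 0.00265015 / 0.0136894 ≈ 0.1936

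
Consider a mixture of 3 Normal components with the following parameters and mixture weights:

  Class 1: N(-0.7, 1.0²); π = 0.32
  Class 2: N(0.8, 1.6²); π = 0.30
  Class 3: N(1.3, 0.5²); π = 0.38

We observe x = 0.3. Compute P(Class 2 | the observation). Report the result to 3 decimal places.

0.376

Posterior ∝ prior × likelihood, so P(k | x) ∝ π_k f_k(x); normalise over all components.
Component likelihoods at x = 0.3:
  L_1 = 0.241971
  L_2 = 0.237457
  L_3 = 0.107982
Unnormalised posteriors:
  π_1·L_1 = 0.32 × 0.241971 = 0.0774306
  π_2·L_2 = 0.30 × 0.237457 = 0.071237
  π_3·L_3 = 0.38 × 0.107982 = 0.0410331
Normaliser: 0.0774306 + 0.071237 + 0.0410331 = 0.189701
Responsibility of Class 2: 0.071237 / 0.189701 ≈ 0.376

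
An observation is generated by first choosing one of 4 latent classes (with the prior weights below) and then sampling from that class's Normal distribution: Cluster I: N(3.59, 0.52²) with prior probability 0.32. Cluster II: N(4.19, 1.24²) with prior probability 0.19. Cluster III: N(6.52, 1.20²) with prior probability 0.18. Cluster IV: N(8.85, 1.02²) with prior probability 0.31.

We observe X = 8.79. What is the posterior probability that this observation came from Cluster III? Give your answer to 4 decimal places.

0.0763

By Bayes' theorem, P(k | x) = π_k f_k(x) / Σ_j π_j f_j(x).
Evaluate each component's likelihood at the observed value:
  f_I = 1.47973e-22
  f_II = 0.0003305
  f_III = 0.0555506
  f_IV = 0.390444
Unnormalised posteriors:
  π_I·f_I = 0.32 × 1.47973e-22 = 4.73514e-23
  π_II·f_II = 0.19 × 0.0003305 = 6.2795e-05
  π_III·f_III = 0.18 × 0.0555506 = 0.0099991
  π_IV·f_IV = 0.31 × 0.390444 = 0.121038
Evidence: 4.73514e-23 + 6.2795e-05 + 0.0099991 + 0.121038 = 0.131099
P(Cluster III | data) = 0.0099991 / 0.131099 ≈ 0.0763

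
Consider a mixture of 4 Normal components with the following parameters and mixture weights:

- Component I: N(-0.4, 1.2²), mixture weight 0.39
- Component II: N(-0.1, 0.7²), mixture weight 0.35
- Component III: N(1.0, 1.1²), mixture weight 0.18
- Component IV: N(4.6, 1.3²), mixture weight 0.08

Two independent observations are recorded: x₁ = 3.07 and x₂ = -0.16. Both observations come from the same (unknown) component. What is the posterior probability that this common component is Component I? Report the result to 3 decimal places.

By Bayes' theorem, P(k | x) = π_k f_k(x) / Σ_j π_j f_j(x).
Since both observations come from the same component, the likelihood for component k is f_k(x₁)·f_k(x₂).
  f_I = [(1/(1.2·√(2π)))·exp(−(3.07−-0.4)²/(2·1.2²)) = 0.332452·exp(-4.18087) = 0.0050816] × [0.325869] = 0.00165594
  f_II = [(1/(0.7·√(2π)))·exp(−(3.07−-0.1)²/(2·0.7²)) = 0.569918·exp(-10.25398) = 2.00708e-05] × [0.567828] = 1.13968e-05
  f_III = [(1/(1.1·√(2π)))·exp(−(3.07−1.0)²/(2·1.1²)) = 0.362675·exp(-1.77062) = 0.0617372] × [0.207987] = 0.0128405
  f_IV = [(1/(1.3·√(2π)))·exp(−(3.07−4.6)²/(2·1.3²)) = 0.306879·exp(-0.69257) = 0.153527] × [0.000376446] = 5.77948e-05
Weight by the priors:
  π_I·f_I = 0.39 × 0.00165594 = 0.000645815
  π_II·f_II = 0.35 × 1.13968e-05 = 3.98887e-06
  π_III·f_III = 0.18 × 0.0128405 = 0.00231129
  π_IV·f_IV = 0.08 × 5.77948e-05 = 4.62359e-06
Sum: 0.000645815 + 3.98887e-06 + 0.00231129 + 4.62359e-06 = 0.00296572
So the posterior for Component I is 0.000645815 / 0.00296572 ≈ 0.218.

0.218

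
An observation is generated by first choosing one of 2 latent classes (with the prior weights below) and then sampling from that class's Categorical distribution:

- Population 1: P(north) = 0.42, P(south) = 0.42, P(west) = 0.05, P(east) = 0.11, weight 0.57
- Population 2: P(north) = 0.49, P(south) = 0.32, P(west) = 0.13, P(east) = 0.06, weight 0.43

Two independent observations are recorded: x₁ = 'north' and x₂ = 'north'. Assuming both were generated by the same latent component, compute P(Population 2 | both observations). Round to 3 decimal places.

Posterior ∝ prior × likelihood, so P(k | x) ∝ π_k f_k(x); normalise over all components.
Since both observations come from the same component, the likelihood for component k is f_k(x₁)·f_k(x₂).
  f_1 = [P(north | comp) = 0.42] × [0.42] = 0.1764
  f_2 = [P(north | comp) = 0.49] × [0.49] = 0.2401
Unnormalised posteriors:
  π_1·f_1 = 0.57 × 0.1764 = 0.100548
  π_2·f_2 = 0.43 × 0.2401 = 0.103243
Normaliser: 0.100548 + 0.103243 = 0.203791
P(Population 2 | x) = 0.103243 / 0.203791 ≈ 0.507

0.507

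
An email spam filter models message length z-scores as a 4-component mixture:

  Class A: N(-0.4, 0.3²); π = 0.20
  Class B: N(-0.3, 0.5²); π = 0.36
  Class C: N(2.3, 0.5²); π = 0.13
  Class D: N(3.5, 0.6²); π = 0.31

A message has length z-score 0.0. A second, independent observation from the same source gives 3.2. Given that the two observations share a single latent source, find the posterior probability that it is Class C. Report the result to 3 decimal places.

Posterior ∝ prior × likelihood, so P(k | x) ∝ w_k f_k(x); normalise over all components.
Since both observations come from the same component, the likelihood for component k is f_k(x₁)·f_k(x₂).
  f_A = [(1/(0.3·√(2π)))·exp(−(0.0−-0.4)²/(2·0.3²)) = 1.329808·exp(-0.88889) = 0.5467] × [7.15461e-32] = 3.91143e-32
  f_B = [(1/(0.5·√(2π)))·exp(−(0.0−-0.3)²/(2·0.5²)) = 0.797885·exp(-0.18000) = 0.666449] × [1.82694e-11] = 1.21757e-11
  f_C = [(1/(0.5·√(2π)))·exp(−(0.0−2.3)²/(2·0.5²)) = 0.797885·exp(-10.58000) = 2.02817e-05] × [0.1579] = 3.20249e-06
  f_D = [(1/(0.6·√(2π)))·exp(−(0.0−3.5)²/(2·0.6²)) = 0.664904·exp(-17.01389) = 2.71469e-08] × [0.586776] = 1.59292e-08
Unnormalised posteriors:
  w_A·f_A = 0.20 × 3.91143e-32 = 7.82286e-33
  w_B·f_B = 0.36 × 1.21757e-11 = 4.38324e-12
  w_C·f_C = 0.13 × 3.20249e-06 = 4.16323e-07
  w_D·f_D = 0.31 × 1.59292e-08 = 4.93804e-09
Marginal: 7.82286e-33 + 4.38324e-12 + 4.16323e-07 + 4.93804e-09 = 4.21266e-07
Responsibility of Class C: 4.16323e-07 / 4.21266e-07 ≈ 0.988

0.988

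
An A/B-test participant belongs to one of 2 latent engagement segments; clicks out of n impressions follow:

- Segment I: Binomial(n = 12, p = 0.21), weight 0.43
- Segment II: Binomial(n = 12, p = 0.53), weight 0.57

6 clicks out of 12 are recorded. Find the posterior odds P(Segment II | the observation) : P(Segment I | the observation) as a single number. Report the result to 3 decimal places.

15.190

Posterior odds = (w_i f_i(x)) / (w_j f_j(x)); the normalising sum cancels.
Component likelihoods at x = 6 clicks out of 12:
  L_I = C(12,6)·0.21^6·0.79^6 = 924·8.57661e-05·0.243087 = 0.0192642
  L_II = C(12,6)·0.53^6·0.47^6 = 924·0.0221644·0.0107792 = 0.220757
0.125831 / 0.00828359 ≈ 15.190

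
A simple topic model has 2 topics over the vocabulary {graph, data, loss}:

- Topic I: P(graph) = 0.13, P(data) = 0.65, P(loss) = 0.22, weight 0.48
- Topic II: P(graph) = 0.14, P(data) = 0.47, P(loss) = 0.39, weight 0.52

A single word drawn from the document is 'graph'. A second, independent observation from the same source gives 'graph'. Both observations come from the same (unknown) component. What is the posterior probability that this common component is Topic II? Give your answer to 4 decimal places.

0.5568

The responsibility of component k is w_k f_k(x) divided by Σ_j w_j f_j(x).
Since both observations come from the same component, the likelihood for component k is f_k(x₁)·f_k(x₂).
  f_I = [P(graph | comp) = 0.13] × [0.13] = 0.0169
  f_II = [P(graph | comp) = 0.14] × [0.14] = 0.0196
Multiply by the mixture weights:
  w_I·f_I = 0.48 × 0.0169 = 0.008112
  w_II·f_II = 0.52 × 0.0196 = 0.010192
Evidence: 0.008112 + 0.010192 = 0.018304
So the posterior for Topic II is 0.010192 / 0.018304 ≈ 0.5568.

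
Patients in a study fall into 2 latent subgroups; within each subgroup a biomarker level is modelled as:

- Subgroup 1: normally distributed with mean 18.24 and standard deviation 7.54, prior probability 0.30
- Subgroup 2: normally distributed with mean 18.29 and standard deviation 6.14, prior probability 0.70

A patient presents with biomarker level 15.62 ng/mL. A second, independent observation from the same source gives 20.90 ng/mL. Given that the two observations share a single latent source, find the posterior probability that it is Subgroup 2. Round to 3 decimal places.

Apply Bayes' rule: the posterior for each component is proportional to its prior times its likelihood at x.
Since both observations come from the same component, the likelihood for component k is f_k(x₁)·f_k(x₂).
  p_1 = [(1/(7.54·√(2π)))·exp(−(15.62−18.24)²/(2·7.54²)) = 0.052910·exp(-0.06037) = 0.0498104] × [0.0497179] = 0.00247647
  p_2 = [(1/(6.14·√(2π)))·exp(−(15.62−18.29)²/(2·6.14²)) = 0.064974·exp(-0.09455) = 0.0591126] × [0.0593614] = 0.00350901
Multiply by the mixture weights:
  π_1·p_1 = 0.30 × 0.00247647 = 0.000742941
  π_2·p_2 = 0.70 × 0.00350901 = 0.0024563
Denominator: 0.000742941 + 0.0024563 = 0.00319925
P(Subgroup 2 | x) ≈ 0.768

0.768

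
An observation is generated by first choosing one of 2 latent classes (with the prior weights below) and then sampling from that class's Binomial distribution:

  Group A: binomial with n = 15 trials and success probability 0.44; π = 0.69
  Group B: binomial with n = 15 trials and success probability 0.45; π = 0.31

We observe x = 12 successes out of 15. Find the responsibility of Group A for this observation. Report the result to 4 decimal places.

0.6421

The responsibility of component k is P(Z=k) f_k(x) divided by Σ_j P(Z=j) f_j(x).
Component likelihoods at x = 12 successes out of 15:
  p_A = 0.00420734
  p_B = 0.00521975
Weight by the priors:
  P(Z=A)·p_A = 0.69 × 0.00420734 = 0.00290306
  P(Z=B)·p_B = 0.31 × 0.00521975 = 0.00161812
Denominator: 0.00290306 + 0.00161812 = 0.00452119
P(Group A | 12 successes out of 15) = 0.00290306 / 0.00452119 ≈ 0.6421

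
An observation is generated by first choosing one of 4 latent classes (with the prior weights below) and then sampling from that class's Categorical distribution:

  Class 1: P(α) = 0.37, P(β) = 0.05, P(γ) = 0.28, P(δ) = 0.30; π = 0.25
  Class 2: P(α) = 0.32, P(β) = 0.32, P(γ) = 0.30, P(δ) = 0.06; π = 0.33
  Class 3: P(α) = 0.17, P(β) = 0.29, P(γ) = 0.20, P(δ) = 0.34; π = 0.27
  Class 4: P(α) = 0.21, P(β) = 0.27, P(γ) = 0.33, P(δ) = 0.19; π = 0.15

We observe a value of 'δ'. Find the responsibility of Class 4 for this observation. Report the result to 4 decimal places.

0.1325

The responsibility of component k is π_k f_k(x) divided by Σ_j π_j f_j(x).
Evaluate each component's likelihood at the observed value:
  L_1 = P(δ | comp) = 0.30
  L_2 = P(δ | comp) = 0.06
  L_3 = P(δ | comp) = 0.34
  L_4 = P(δ | comp) = 0.19
Unnormalised posteriors:
  π_1·L_1 = 0.25 × 0.3 = 0.075
  π_2·L_2 = 0.33 × 0.06 = 0.0198
  π_3·L_3 = 0.27 × 0.34 = 0.0918
  π_4·L_4 = 0.15 × 0.19 = 0.0285
Marginal: 0.075 + 0.0198 + 0.0918 + 0.0285 = 0.2151
Responsibility of Class 4: 0.0285 / 0.2151 ≈ 0.1325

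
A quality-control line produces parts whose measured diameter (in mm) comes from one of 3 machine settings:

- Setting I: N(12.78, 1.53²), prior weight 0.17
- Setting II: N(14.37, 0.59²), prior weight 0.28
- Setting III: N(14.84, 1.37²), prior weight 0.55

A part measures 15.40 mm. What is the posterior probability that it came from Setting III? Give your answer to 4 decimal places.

The responsibility of component k is w_k f_k(x) divided by Σ_j w_j f_j(x).
Evaluate each component's likelihood at the observed value:
  f_I = (1/(1.53·√(2π)))·exp(−(15.40−12.78)²/(2·1.53²)) = 0.260747·exp(-1.46619) = 0.0601812
  f_II = (1/(0.59·√(2π)))·exp(−(15.40−14.37)²/(2·0.59²)) = 0.676173·exp(-1.52384) = 0.14732
  f_III = (1/(1.37·√(2π)))·exp(−(15.40−14.84)²/(2·1.37²)) = 0.291199·exp(-0.08354) = 0.26786
Weight by the priors:
  w_I·f_I = 0.17 × 0.0601812 = 0.0102308
  w_II·f_II = 0.28 × 0.14732 = 0.0412495
  w_III·f_III = 0.55 × 0.26786 = 0.147323
Denominator: 0.0102308 + 0.0412495 + 0.147323 = 0.198803
Responsibility of Setting III: 0.147323 / 0.198803 ≈ 0.7410

0.7410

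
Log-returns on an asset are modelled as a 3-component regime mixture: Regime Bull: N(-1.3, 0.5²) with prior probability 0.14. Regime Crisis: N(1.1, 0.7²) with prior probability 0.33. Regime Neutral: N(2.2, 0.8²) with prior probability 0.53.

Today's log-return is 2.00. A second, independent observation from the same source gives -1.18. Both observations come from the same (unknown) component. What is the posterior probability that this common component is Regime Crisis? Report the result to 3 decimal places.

0.932

P(component k | x) = π_k·f_k(x) / marginal(x), where marginal(x) = Σ_j π_j·f_j(x).
Since both observations come from the same component, the likelihood for component k is f_k(x₁)·f_k(x₂).
  L_Bull = [2.77336e-10] × [0.775233] = 2.15e-10
  L_Crisis = [0.249376] × [0.00283205] = 0.000706246
  L_Neutral = [0.483335] × [6.63141e-05] = 3.2052e-05
Weight by the priors:
  π_Bull·L_Bull = 0.14 × 2.15e-10 = 3.01e-11
  π_Crisis·L_Crisis = 0.33 × 0.000706246 = 0.000233061
  π_Neutral·L_Neutral = 0.53 × 3.2052e-05 = 1.69875e-05
Sum: 3.01e-11 + 0.000233061 + 1.69875e-05 = 0.000250049
P(Regime Crisis | data) = 0.000233061 / 0.000250049 ≈ 0.932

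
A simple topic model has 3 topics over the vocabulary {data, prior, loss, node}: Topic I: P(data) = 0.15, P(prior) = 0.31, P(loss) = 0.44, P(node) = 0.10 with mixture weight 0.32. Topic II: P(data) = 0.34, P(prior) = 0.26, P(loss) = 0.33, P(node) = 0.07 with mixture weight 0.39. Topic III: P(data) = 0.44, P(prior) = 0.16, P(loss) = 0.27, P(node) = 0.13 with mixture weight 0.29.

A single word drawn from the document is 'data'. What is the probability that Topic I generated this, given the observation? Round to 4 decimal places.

P(component k | x) = π_k·f_k(x) / marginal(x), where marginal(x) = Σ_j π_j·f_j(x).
Categorical probabilities:
  L_I = P(data | comp) = 0.15
  L_II = P(data | comp) = 0.34
  L_III = P(data | comp) = 0.44
Prior × likelihood for each component:
  π_I·L_I = 0.32 × 0.15 = 0.048
  π_II·L_II = 0.39 × 0.34 = 0.1326
  π_III·L_III = 0.29 × 0.44 = 0.1276
Denominator: 0.048 + 0.1326 + 0.1276 = 0.3082
P(Topic I | 'data') = 0.048 / 0.3082 ≈ 0.1557

0.1557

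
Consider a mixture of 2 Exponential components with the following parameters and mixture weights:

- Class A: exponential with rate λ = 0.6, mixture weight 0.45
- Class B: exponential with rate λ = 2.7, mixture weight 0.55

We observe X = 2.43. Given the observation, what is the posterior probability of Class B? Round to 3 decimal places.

0.032

Posterior ∝ prior × likelihood, so P(k | x) ∝ w_k f_k(x); normalise over all components.
Exponential densities:
  p_A = 0.6·e^(−0.6·2.43) = 0.6·e^(−1.4580) = 0.139621
  p_B = 2.7·e^(−2.7·2.43) = 2.7·e^(−6.5610) = 0.00381907
Unnormalised posteriors:
  w_A·p_A = 0.45 × 0.139621 = 0.0628293
  w_B·p_B = 0.55 × 0.00381907 = 0.00210049
Normaliser: 0.0628293 + 0.00210049 = 0.0649298
Responsibility of Class B: 0.00210049 / 0.0649298 ≈ 0.032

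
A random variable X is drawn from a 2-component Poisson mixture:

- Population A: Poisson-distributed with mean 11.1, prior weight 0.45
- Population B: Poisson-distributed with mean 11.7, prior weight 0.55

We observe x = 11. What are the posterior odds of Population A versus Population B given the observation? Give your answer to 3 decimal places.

Posterior odds = (P(Z=i) f_i(x)) / (P(Z=j) f_j(x)); the normalising sum cancels.
Component likelihoods at x = 11:
  f_A = e^(−11.1)·11.1^11/11! = 0.119324
  f_B = e^(−11.7)·11.7^11/11! = 0.116854
Posterior odds = (P(Z=A)·f_A) / (P(Z=B)·f_B) = (0.45·0.119324) / (0.55·0.116854) = 0.0536959 / 0.0642697 ≈ 0.835

0.835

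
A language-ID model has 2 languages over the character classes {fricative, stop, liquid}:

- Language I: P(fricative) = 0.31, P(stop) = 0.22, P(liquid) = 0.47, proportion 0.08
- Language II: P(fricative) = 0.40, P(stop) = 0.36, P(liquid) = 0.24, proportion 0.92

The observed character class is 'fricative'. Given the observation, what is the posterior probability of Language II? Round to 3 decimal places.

By Bayes' theorem, P(k | x) = P(Z=k) f_k(x) / Σ_j P(Z=j) f_j(x).
Categorical probabilities:
  f_I = 0.31
  f_II = 0.4
Weight by the priors:
  P(Z=I)·f_I = 0.08 × 0.31 = 0.0248
  P(Z=II)·f_II = 0.92 × 0.4 = 0.368
Normaliser: 0.0248 + 0.368 = 0.3928
P(Language II | 'fricative') ≈ 0.937

0.937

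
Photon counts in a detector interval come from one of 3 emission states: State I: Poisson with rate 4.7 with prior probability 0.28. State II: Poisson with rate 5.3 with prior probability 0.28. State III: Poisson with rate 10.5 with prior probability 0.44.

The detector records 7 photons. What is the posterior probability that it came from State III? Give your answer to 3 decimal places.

The responsibility of component k is w_k f_k(x) divided by Σ_j w_j f_j(x).
Poisson probabilities:
  p_I = 0.0914261
  p_II = 0.116343
  p_III = 0.0768781
Weight by the priors:
  w_I·p_I = 0.28 × 0.0914261 = 0.0255993
  w_II·p_II = 0.28 × 0.116343 = 0.032576
  w_III·p_III = 0.44 × 0.0768781 = 0.0338264
Sum: 0.0255993 + 0.032576 + 0.0338264 = 0.0920017
Responsibility of State III: 0.0338264 / 0.0920017 ≈ 0.368

0.368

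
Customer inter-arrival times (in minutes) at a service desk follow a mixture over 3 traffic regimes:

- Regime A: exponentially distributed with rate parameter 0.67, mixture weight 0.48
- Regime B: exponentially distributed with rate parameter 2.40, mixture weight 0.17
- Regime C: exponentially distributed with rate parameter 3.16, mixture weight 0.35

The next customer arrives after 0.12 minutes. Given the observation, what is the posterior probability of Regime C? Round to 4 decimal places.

Apply Bayes' rule: the posterior for each component is proportional to its prior times its likelihood at x.
Evaluate each component's likelihood at the observed value:
  L_A = 0.618241
  L_B = 1.79943
  L_C = 2.16273
Prior × likelihood for each component:
  P(Z=A)·L_A = 0.48 × 0.618241 = 0.296755
  P(Z=B)·L_B = 0.17 × 1.79943 = 0.305903
  P(Z=C)·L_C = 0.35 × 2.16273 = 0.756956
Sum: 0.296755 + 0.305903 + 0.756956 = 1.35961
So the posterior for Regime C is 0.756956 / 1.35961 ≈ 0.5567.

0.5567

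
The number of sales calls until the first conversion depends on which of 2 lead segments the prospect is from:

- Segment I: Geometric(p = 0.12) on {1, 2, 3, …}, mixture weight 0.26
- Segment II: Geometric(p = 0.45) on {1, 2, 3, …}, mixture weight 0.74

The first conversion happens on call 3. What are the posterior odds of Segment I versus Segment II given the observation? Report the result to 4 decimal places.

Only the two components matter; the odds are (w_i f_i(x)) / (w_j f_j(x)).
Component likelihoods at x = 3:
  f_I = 0.12·(1−0.12)^2 = 0.12·0.7744 = 0.092928
  f_II = 0.45·(1−0.45)^2 = 0.45·0.3025 = 0.136125
Posterior odds = (w_I·f_I) / (w_II·f_II) = (0.26·0.092928) / (0.74·0.136125) = 0.0241613 / 0.100733 ≈ 0.2399

0.2399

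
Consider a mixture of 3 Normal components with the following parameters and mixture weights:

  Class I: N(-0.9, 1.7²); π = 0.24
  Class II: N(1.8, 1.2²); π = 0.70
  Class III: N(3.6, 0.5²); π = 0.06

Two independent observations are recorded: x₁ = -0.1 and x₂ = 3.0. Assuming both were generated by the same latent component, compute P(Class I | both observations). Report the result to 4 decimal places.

By Bayes' theorem, P(k | x) = π_k f_k(x) / Σ_j π_j f_j(x).
Since both observations come from the same component, the likelihood for component k is f_k(x₁)·f_k(x₂).
  p_I = [(1/(1.7·√(2π)))·exp(−(-0.1−-0.9)²/(2·1.7²)) = 0.234672·exp(-0.11073) = 0.210074] × [0.0168896] = 0.00354808
  p_II = [(1/(1.2·√(2π)))·exp(−(-0.1−1.8)²/(2·1.2²)) = 0.332452·exp(-1.25347) = 0.0949189] × [0.201642] = 0.0191397
  p_III = [(1/(0.5·√(2π)))·exp(−(-0.1−3.6)²/(2·0.5²)) = 0.797885·exp(-27.38000) = 1.02555e-12] × [0.388372] = 3.98295e-13
Prior × likelihood for each component:
  π_I·p_I = 0.24 × 0.00354808 = 0.00085154
  π_II·p_II = 0.70 × 0.0191397 = 0.0133978
  π_III·p_III = 0.06 × 3.98295e-13 = 2.38977e-14
Normaliser: 0.00085154 + 0.0133978 + 2.38977e-14 = 0.0142493
So the posterior for Class I is 0.00085154 / 0.0142493 ≈ 0.0598.

0.0598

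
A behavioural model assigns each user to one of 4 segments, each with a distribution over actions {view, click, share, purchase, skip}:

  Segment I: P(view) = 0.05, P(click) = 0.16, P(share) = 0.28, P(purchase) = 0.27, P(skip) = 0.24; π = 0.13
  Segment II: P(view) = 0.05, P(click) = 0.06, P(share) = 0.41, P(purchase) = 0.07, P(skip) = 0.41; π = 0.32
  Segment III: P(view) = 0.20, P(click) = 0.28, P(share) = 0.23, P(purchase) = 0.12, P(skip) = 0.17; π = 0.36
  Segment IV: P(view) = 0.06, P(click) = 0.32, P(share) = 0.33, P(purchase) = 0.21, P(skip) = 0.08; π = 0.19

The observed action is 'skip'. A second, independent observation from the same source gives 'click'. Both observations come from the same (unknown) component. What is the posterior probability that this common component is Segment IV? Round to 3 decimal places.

0.140

Apply Bayes' rule: the posterior for each component is proportional to its prior times its likelihood at x.
Since both observations come from the same component, the likelihood for component k is f_k(x₁)·f_k(x₂).
  L_I = [P(skip | comp) = 0.24] × [0.16] = 0.0384
  L_II = [P(skip | comp) = 0.41] × [0.06] = 0.0246
  L_III = [P(skip | comp) = 0.17] × [0.28] = 0.0476
  L_IV = [P(skip | comp) = 0.08] × [0.32] = 0.0256
Multiply by the mixture weights:
  π_I·L_I = 0.13 × 0.0384 = 0.004992
  π_II·L_II = 0.32 × 0.0246 = 0.007872
  π_III·L_III = 0.36 × 0.0476 = 0.017136
  π_IV·L_IV = 0.19 × 0.0256 = 0.004864
Marginal: 0.004992 + 0.007872 + 0.017136 + 0.004864 = 0.034864
P(Segment IV | data) ≈ 0.140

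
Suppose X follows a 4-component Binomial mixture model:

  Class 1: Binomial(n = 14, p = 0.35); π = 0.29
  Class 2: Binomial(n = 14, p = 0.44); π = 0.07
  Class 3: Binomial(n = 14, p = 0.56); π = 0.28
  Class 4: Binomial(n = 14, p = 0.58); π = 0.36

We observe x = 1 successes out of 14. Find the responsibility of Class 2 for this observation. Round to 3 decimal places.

0.041

Apply Bayes' rule: the posterior for each component is proportional to its prior times its likelihood at x.
Binomial probabilities:
  f_1 = C(14,1)·0.35^1·0.65^13 = 14·0.35·0.00369721 = 0.0181163
  f_2 = C(14,1)·0.44^1·0.56^13 = 14·0.44·0.000532653 = 0.00328114
  f_3 = C(14,1)·0.56^1·0.44^13 = 14·0.56·2.31678e-05 = 0.000181636
  f_4 = C(14,1)·0.58^1·0.42^13 = 14·0.58·1.26544e-05 = 0.000102754
Prior × likelihood for each component:
  π_1·f_1 = 0.29 × 0.0181163 = 0.00525373
  π_2·f_2 = 0.07 × 0.00328114 = 0.00022968
  π_3·f_3 = 0.28 × 0.000181636 = 5.0858e-05
  π_4·f_4 = 0.36 × 0.000102754 = 3.69913e-05
Marginal: 0.00525373 + 0.00022968 + 5.0858e-05 + 3.69913e-05 = 0.00557126
Responsibility of Class 2: 0.00022968 / 0.00557126 ≈ 0.041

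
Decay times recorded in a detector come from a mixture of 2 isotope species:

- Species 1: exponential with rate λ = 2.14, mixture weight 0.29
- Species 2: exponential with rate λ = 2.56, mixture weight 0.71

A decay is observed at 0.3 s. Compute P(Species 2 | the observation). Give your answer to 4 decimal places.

0.7208

Posterior ∝ prior × likelihood, so P(k | x) ∝ π_k f_k(x); normalise over all components.
Evaluate each component's likelihood at the observed value:
  L_1 = 2.14·e^(−2.14·0.3) = 2.14·e^(−0.6420) = 1.12615
  L_2 = 2.56·e^(−2.56·0.3) = 2.56·e^(−0.7680) = 1.18769
Multiply by the mixture weights:
  π_1·L_1 = 0.29 × 1.12615 = 0.326584
  π_2·L_2 = 0.71 × 1.18769 = 0.843257
Evidence: 0.326584 + 0.843257 = 1.16984
So the posterior for Species 2 is 0.843257 / 1.16984 ≈ 0.7208.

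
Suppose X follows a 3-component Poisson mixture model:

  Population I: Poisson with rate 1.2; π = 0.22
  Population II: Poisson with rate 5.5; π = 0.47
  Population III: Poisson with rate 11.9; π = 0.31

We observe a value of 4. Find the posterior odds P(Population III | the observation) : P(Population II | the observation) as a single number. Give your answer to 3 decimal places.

Since P(k|x) ∝ π_k f_k(x), the posterior odds are π_i f_i(x) / (π_j f_j(x)).
Evaluate each component's likelihood at the observed value:
  f_I = e^(−1.2)·1.2^4/4! = 0.0260232
  f_II = e^(−5.5)·5.5^4/4! = 0.155819
  f_III = e^(−11.9)·11.9^4/4! = 0.00567378
0.00175887 / 0.0732348 ≈ 0.024

0.024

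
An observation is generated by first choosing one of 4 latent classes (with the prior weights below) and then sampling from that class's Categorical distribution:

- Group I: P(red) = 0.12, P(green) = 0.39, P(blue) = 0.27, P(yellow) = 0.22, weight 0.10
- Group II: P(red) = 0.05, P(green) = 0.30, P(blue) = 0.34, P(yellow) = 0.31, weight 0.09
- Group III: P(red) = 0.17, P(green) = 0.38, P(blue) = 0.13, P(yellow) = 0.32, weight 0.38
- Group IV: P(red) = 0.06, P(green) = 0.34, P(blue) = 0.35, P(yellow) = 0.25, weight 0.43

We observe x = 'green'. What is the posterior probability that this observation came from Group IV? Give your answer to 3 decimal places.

0.410

Posterior ∝ prior × likelihood, so P(k | x) ∝ π_k f_k(x); normalise over all components.
Categorical probabilities:
  f_I = P(green | comp) = 0.39
  f_II = P(green | comp) = 0.30
  f_III = P(green | comp) = 0.38
  f_IV = P(green | comp) = 0.34
Prior × likelihood for each component:
  π_I·f_I = 0.10 × 0.39 = 0.039
  π_II·f_II = 0.09 × 0.3 = 0.027
  π_III·f_III = 0.38 × 0.38 = 0.1444
  π_IV·f_IV = 0.43 × 0.34 = 0.1462
Normaliser: 0.039 + 0.027 + 0.1444 + 0.1462 = 0.3566
So the posterior for Group IV is 0.1462 / 0.3566 ≈ 0.410.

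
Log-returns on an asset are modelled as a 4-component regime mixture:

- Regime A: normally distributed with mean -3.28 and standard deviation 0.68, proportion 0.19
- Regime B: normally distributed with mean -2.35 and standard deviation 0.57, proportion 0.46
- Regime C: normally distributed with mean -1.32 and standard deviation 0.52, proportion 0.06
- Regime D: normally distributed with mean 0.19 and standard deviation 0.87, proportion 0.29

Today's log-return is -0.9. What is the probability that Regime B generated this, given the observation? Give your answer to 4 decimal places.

Posterior ∝ prior × likelihood, so P(k | x) ∝ w_k f_k(x); normalise over all components.
Evaluate each component's likelihood at the observed value:
  p_A = 0.00128336
  p_B = 0.0275313
  p_C = 0.553665
  p_D = 0.209188
Unnormalised posteriors:
  w_A·p_A = 0.19 × 0.00128336 = 0.000243838
  w_B·p_B = 0.46 × 0.0275313 = 0.0126644
  w_C·p_C = 0.06 × 0.553665 = 0.0332199
  w_D·p_D = 0.29 × 0.209188 = 0.0606645
Normaliser: 0.000243838 + 0.0126644 + 0.0332199 + 0.0606645 = 0.106793
P(Regime B | x) ≈ 0.1186

0.1186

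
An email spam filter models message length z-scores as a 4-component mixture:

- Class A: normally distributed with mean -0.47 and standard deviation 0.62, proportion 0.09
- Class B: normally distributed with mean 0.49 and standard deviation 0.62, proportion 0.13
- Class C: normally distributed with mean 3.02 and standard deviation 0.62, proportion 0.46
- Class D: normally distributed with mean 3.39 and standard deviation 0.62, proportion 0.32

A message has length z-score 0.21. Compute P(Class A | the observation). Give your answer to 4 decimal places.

0.2958

P(component k | x) = P(Z=k)·f_k(x) / marginal(x), where marginal(x) = Σ_j P(Z=j)·f_j(x).
Normal densities:
  f_A = (1/(0.62·√(2π)))·exp(−(0.21−-0.47)²/(2·0.62²)) = 0.643455·exp(-0.60146) = 0.352622
  f_B = (1/(0.62·√(2π)))·exp(−(0.21−0.49)²/(2·0.62²)) = 0.643455·exp(-0.10198) = 0.581072
  f_C = (1/(0.62·√(2π)))·exp(−(0.21−3.02)²/(2·0.62²)) = 0.643455·exp(-10.27068) = 2.22853e-05
  f_D = (1/(0.62·√(2π)))·exp(−(0.21−3.39)²/(2·0.62²)) = 0.643455·exp(-13.15349) = 1.24748e-06
Unnormalised posteriors:
  P(Z=A)·f_A = 0.09 × 0.352622 = 0.031736
  P(Z=B)·f_B = 0.13 × 0.581072 = 0.0755394
  P(Z=C)·f_C = 0.46 × 2.22853e-05 = 1.02512e-05
  P(Z=D)·f_D = 0.32 × 1.24748e-06 = 3.99192e-07
Sum: 0.031736 + 0.0755394 + 1.02512e-05 + 3.99192e-07 = 0.107286
P(Class A | x) ≈ 0.2958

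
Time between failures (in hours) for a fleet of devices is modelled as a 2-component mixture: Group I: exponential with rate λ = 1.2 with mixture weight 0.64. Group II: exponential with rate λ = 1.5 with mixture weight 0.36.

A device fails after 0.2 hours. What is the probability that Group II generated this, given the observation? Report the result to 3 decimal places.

0.398

Apply Bayes' rule: the posterior for each component is proportional to its prior times its likelihood at x.
Exponential densities:
  p_I = 0.943953
  p_II = 1.11123
Unnormalised posteriors:
  π_I·p_I = 0.64 × 0.943953 = 0.60413
  π_II·p_II = 0.36 × 1.11123 = 0.400042
Marginal: 0.60413 + 0.400042 = 1.00417
P(Group II | x) ≈ 0.398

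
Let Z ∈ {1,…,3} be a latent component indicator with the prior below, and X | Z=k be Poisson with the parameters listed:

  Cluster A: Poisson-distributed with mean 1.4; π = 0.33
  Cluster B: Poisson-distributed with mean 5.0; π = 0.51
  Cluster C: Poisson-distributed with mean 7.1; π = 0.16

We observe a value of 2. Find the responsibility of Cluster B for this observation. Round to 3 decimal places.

0.341

P(component k | x) = P(Z=k)·f_k(x) / marginal(x), where marginal(x) = Σ_j P(Z=j)·f_j(x).
Component likelihoods at x = 2:
  L_A = 0.241665
  L_B = 0.0842243
  L_C = 0.0207968
Weight by the priors:
  P(Z=A)·L_A = 0.33 × 0.241665 = 0.0797495
  P(Z=B)·L_B = 0.51 × 0.0842243 = 0.0429544
  P(Z=C)·L_C = 0.16 × 0.0207968 = 0.00332748
Marginal: 0.0797495 + 0.0429544 + 0.00332748 = 0.126031
P(Cluster B | the observation) = 0.0429544 / 0.126031 ≈ 0.341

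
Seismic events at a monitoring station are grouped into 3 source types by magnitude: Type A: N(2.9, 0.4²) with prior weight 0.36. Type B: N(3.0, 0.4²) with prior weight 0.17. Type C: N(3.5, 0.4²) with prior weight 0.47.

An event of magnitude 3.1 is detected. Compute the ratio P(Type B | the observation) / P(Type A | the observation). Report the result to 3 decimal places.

0.519

The posterior odds equal the prior odds times the likelihood ratio: (π_i/π_j)·(f_i(x)/f_j(x)).
Evaluate each component's likelihood at the observed value:
  L_A = 0.880163
  L_B = 0.96667
  L_C = 0.604927
Posterior odds = (π_B·L_B) / (π_A·L_A) = (0.17·0.96667) / (0.36·0.880163) = 0.164334 / 0.316859 ≈ 0.519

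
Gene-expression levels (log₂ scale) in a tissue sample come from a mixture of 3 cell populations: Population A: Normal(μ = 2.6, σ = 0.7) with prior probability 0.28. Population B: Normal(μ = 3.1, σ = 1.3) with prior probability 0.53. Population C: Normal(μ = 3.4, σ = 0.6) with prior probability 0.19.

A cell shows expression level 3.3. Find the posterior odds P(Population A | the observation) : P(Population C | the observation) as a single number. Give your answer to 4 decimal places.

Posterior odds = (π_i f_i(x)) / (π_j f_j(x)); the normalising sum cancels.
Evaluate each component's likelihood at the observed value:
  L_A = (1/(0.7·√(2π)))·exp(−(3.3−2.6)²/(2·0.7²)) = 0.569918·exp(-0.50000) = 0.345672
  L_B = (1/(1.3·√(2π)))·exp(−(3.3−3.1)²/(2·1.3²)) = 0.306879·exp(-0.01183) = 0.303268
  L_C = (1/(0.6·√(2π)))·exp(−(3.3−3.4)²/(2·0.6²)) = 0.664904·exp(-0.01389) = 0.655733
0.0967883 / 0.124589 ≈ 0.7769

0.7769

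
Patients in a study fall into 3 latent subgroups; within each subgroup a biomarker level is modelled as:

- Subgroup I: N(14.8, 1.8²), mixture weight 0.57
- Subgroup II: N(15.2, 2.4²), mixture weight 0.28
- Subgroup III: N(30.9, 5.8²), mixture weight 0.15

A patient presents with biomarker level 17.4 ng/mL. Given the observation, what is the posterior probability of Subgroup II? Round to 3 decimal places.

Apply Bayes' rule: the posterior for each component is proportional to its prior times its likelihood at x.
Component likelihoods at x = 17.4 ng/mL:
  f_I = (1/(1.8·√(2π)))·exp(−(17.4−14.8)²/(2·1.8²)) = 0.221635·exp(-1.04321) = 0.0780867
  f_II = (1/(2.4·√(2π)))·exp(−(17.4−15.2)²/(2·2.4²)) = 0.166226·exp(-0.42014) = 0.109203
  f_III = (1/(5.8·√(2π)))·exp(−(17.4−30.9)²/(2·5.8²)) = 0.068783·exp(-2.70883) = 0.00458197
Unnormalised posteriors:
  w_I·f_I = 0.57 × 0.0780867 = 0.0445094
  w_II·f_II = 0.28 × 0.109203 = 0.0305769
  w_III·f_III = 0.15 × 0.00458197 = 0.000687296
Denominator: 0.0445094 + 0.0305769 + 0.000687296 = 0.0757736
P(Subgroup II | 17.4 ng/mL) = 0.0305769 / 0.0757736 ≈ 0.404

0.404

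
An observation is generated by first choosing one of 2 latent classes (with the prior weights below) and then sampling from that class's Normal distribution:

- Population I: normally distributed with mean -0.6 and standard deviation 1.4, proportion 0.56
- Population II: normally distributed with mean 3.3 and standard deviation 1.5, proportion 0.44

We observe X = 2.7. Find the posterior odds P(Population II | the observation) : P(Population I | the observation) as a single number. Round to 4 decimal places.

Since P(k|x) ∝ π_k f_k(x), the posterior odds are π_i f_i(x) / (π_j f_j(x)).
Evaluate each component's likelihood at the observed value:
  p_I = (1/(1.4·√(2π)))·exp(−(2.7−-0.6)²/(2·1.4²)) = 0.284959·exp(-2.77806) = 0.0177127
  p_II = (1/(1.5·√(2π)))·exp(−(2.7−3.3)²/(2·1.5²)) = 0.265962·exp(-0.08000) = 0.245513
Odds = (0.44/0.56) × (0.245513/0.0177127) = 0.785714 × 13.8609 ≈ 10.8907

10.8907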